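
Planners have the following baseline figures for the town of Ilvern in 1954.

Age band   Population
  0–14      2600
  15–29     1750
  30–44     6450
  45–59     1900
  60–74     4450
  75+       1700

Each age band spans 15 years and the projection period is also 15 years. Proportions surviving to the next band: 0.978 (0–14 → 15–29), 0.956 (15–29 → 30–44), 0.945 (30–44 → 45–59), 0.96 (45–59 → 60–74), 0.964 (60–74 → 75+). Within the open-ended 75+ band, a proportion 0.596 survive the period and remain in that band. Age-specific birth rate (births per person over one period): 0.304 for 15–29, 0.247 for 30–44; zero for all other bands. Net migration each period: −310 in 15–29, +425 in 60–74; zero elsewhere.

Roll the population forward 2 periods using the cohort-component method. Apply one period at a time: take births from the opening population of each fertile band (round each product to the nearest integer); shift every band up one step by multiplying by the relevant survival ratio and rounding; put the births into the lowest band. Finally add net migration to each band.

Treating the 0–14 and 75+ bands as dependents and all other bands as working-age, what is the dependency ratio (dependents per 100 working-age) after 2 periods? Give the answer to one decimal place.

Period 1.
Births: 1750 × 0.304 = 532 ; 6450 × 0.247 = 1593 ⇒ total 2125
15–29: 2600 × 0.978 = 2543
30–44: 1750 × 0.956 = 1673
45–59: 6450 × 0.945 = 6095
60–74: 1900 × 0.96 = 1824
75+: 4450 × 0.964 + 1700 × 0.596 = 4290 + 1013 = 5303
Net migration: 15–29 − 310 → 2233; 60–74 + 425 → 2249
Giving 2125 / 2233 / 1673 / 6095 / 2249 / 5303.
Period 2.
Births: 2233 × 0.304 = 679 ; 1673 × 0.247 = 413 ⇒ total 1092
15–29: 2125 × 0.978 = 2078
30–44: 2233 × 0.956 = 2135
45–59: 1673 × 0.945 = 1581
60–74: 6095 × 0.96 = 5851
75+: 2249 × 0.964 + 5303 × 0.596 = 2168 + 3161 = 5329
Net migration: 15–29 − 310 → 1768; 60–74 + 425 → 6276
Giving 1092 / 1768 / 2135 / 1581 / 6276 / 5329.
Dependents (band 0–14 + band 75+) = 1092 + 5329 = 6421; working-age = 11760; ratio = 6421/11760 × 100 = 54.6

54.6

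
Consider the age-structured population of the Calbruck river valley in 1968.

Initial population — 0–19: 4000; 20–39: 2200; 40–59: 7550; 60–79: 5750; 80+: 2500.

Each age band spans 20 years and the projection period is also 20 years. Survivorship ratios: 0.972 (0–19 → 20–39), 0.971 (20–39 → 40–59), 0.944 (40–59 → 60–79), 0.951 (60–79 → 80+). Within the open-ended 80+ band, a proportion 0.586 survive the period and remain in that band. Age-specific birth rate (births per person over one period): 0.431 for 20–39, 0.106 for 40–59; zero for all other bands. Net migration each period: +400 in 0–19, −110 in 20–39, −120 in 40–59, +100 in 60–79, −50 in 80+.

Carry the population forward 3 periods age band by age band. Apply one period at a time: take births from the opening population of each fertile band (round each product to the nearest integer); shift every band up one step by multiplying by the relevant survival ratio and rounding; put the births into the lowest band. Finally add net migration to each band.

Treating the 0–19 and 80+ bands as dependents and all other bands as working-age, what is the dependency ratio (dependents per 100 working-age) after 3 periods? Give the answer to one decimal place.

134.5

Numbering the groups 1..5 from youngest to oldest:
[period 1]
Births: 2200 × 0.431 = 948  |  7550 × 0.106 = 800 → total 1748
Group 2: 4000 × 0.972 = 3888
Group 3: 2200 × 0.971 = 2136
Group 4: 7550 × 0.944 = 7127
Group 5: 5750 × 0.951 + 2500 × 0.586 = 5468 + 1465 = 6933
Net migration: Group 1 + 400 → 2148; Group 2 − 110 → 3778; Group 3 − 120 → 2016; Group 4 + 100 → 7227; Group 5 − 50 → 6883
Giving 2148 / 3778 / 2016 / 7227 / 6883.
[period 2]
Births: 3778 × 0.431 = 1628  |  2016 × 0.106 = 214 → total 1842
Group 2: 2148 × 0.972 = 2088
Group 3: 3778 × 0.971 = 3668
Group 4: 2016 × 0.944 = 1903
Group 5: 7227 × 0.951 + 6883 × 0.586 = 6873 + 4033 = 10906
Net migration: Group 1 + 400 → 2242; Group 2 − 110 → 1978; Group 3 − 120 → 3548; Group 4 + 100 → 2003; Group 5 − 50 → 10856
Giving 2242 / 1978 / 3548 / 2003 / 10856.
[period 3]
Births: 1978 × 0.431 = 853  |  3548 × 0.106 = 376 → total 1229
Group 2: 2242 × 0.972 = 2179
Group 3: 1978 × 0.971 = 1921
Group 4: 3548 × 0.944 = 3349
Group 5: 2003 × 0.951 + 10856 × 0.586 = 1905 + 6362 = 8267
Net migration: Group 1 + 400 → 1629; Group 2 − 110 → 2069; Group 3 − 120 → 1801; Group 4 + 100 → 3449; Group 5 − 50 → 8217
Giving 1629 / 2069 / 1801 / 3449 / 8217.
Dependents (band 0–19 + band 80+) = 1629 + 8217 = 9846; working-age = 7319; ratio = 9846/7319 × 100 = 134.5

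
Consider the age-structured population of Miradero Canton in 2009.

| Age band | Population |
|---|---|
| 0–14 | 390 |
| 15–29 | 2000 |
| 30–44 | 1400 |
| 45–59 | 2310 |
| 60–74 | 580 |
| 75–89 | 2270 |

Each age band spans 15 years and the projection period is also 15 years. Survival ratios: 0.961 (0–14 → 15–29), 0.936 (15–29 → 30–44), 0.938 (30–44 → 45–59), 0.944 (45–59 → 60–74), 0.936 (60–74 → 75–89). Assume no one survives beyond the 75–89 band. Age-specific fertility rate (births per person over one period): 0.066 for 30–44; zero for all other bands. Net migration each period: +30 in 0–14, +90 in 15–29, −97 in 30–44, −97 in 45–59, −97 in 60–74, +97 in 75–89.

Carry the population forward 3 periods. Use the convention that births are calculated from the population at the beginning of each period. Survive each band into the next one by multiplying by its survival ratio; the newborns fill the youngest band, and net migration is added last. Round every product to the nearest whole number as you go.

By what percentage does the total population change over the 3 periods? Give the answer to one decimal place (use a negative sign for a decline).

[period 1]
Births: 1400 × 0.066 = 92
15–29: 390 × 0.961 = 375
30–44: 2000 × 0.936 = 1872
45–59: 1400 × 0.938 = 1313
60–74: 2310 × 0.944 = 2181
75–89: 580 × 0.936 = 543
Net migration: 0–14 + 30 → 122; 15–29 + 90 → 465; 30–44 − 97 → 1775; 45–59 − 97 → 1216; 60–74 − 97 → 2084; 75–89 + 97 → 640
Population now: 0–14=122, 15–29=465, 30–44=1775, 45–59=1216, 60–74=2084, 75–89=640
[period 2]
Births: 1775 × 0.066 = 117
15–29: 122 × 0.961 = 117
30–44: 465 × 0.936 = 435
45–59: 1775 × 0.938 = 1665
60–74: 1216 × 0.944 = 1148
75–89: 2084 × 0.936 = 1951
Net migration: 0–14 + 30 → 147; 15–29 + 90 → 207; 30–44 − 97 → 338; 45–59 − 97 → 1568; 60–74 − 97 → 1051; 75–89 + 97 → 2048
Population now: 0–14=147, 15–29=207, 30–44=338, 45–59=1568, 60–74=1051, 75–89=2048
[period 3]
Births: 338 × 0.066 = 22
15–29: 147 × 0.961 = 141
30–44: 207 × 0.936 = 194
45–59: 338 × 0.938 = 317
60–74: 1568 × 0.944 = 1480
75–89: 1051 × 0.936 = 984
Net migration: 0–14 + 30 → 52; 15–29 + 90 → 231; 30–44 − 97 → 97; 45–59 − 97 → 220; 60–74 − 97 → 1383; 75–89 + 97 → 1081
Population now: 0–14=52, 15–29=231, 30–44=97, 45–59=220, 60–74=1383, 75–89=1081
Total: 8950 → 3064; change = -5886; percentage change = -65.8%

-65.8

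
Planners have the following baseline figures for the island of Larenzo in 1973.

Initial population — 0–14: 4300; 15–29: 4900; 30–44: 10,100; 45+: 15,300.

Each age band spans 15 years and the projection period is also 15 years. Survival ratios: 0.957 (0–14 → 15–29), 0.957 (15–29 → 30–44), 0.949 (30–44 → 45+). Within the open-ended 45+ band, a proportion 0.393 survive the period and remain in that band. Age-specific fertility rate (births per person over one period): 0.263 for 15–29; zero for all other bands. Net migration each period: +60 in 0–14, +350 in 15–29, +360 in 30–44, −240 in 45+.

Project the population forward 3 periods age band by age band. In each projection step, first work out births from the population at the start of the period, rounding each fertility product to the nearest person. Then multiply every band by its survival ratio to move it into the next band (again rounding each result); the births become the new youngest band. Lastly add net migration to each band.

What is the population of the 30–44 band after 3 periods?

1930

Let group 1 be 0–14 through group 4 = 45+.
Period 1.
Births: 4900 * 0.263 = 1289
Group 2: 4300 * 0.957 = 4115
Group 3: 4900 * 0.957 = 4689
Group 4: 10100 * 0.949 + 15300 * 0.393 = 9585 + 6013 = 15598
Net migration: Group 1 + 60 → 1349; Group 2 + 350 → 4465; Group 3 + 360 → 5049; Group 4 − 240 → 15358
Giving 1349 / 4465 / 5049 / 15358.
Period 2.
Births: 4465 * 0.263 = 1174
Group 2: 1349 * 0.957 = 1291
Group 3: 4465 * 0.957 = 4273
Group 4: 5049 * 0.949 + 15358 * 0.393 = 4792 + 6036 = 10828
Net migration: Group 1 + 60 → 1234; Group 2 + 350 → 1641; Group 3 + 360 → 4633; Group 4 − 240 → 10588
Giving 1234 / 1641 / 4633 / 10588.
Period 3.
Births: 1641 * 0.263 = 432
Group 2: 1234 * 0.957 = 1181
Group 3: 1641 * 0.957 = 1570
Group 4: 4633 * 0.949 + 10588 * 0.393 = 4397 + 4161 = 8558
Net migration: Group 1 + 60 → 492; Group 2 + 350 → 1531; Group 3 + 360 → 1930; Group 4 − 240 → 8318
Giving 492 / 1531 / 1930 / 8318.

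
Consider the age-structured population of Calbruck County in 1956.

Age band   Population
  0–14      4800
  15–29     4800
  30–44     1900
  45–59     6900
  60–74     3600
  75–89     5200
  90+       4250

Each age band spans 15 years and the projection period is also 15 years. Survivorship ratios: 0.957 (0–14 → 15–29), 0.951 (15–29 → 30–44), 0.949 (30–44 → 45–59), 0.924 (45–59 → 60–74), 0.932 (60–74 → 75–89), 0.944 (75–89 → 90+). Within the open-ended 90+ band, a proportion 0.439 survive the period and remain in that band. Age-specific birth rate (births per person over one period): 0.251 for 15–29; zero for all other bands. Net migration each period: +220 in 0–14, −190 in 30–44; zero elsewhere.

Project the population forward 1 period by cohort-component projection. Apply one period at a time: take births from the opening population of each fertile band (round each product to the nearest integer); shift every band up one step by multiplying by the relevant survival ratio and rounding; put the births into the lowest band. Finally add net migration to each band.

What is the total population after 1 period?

— Period 1 —
Births: 4800 * 0.251 = 1205
15–29: 4800 * 0.957 = 4594
30–44: 4800 * 0.951 = 4565
45–59: 1900 * 0.949 = 1803
60–74: 6900 * 0.924 = 6376
75–89: 3600 * 0.932 = 3355
90+: 5200 * 0.944 + 4250 * 0.439 = 4909 + 1866 = 6775
Net migration: 0–14 + 220 → 1425; 30–44 − 190 → 4375
End of period: [1425, 4594, 4375, 1803, 6376, 3355, 6775]
Total after period 1: 1425 + 4594 + 4375 + 1803 + 6376 + 3355 + 6775 = 28703

28703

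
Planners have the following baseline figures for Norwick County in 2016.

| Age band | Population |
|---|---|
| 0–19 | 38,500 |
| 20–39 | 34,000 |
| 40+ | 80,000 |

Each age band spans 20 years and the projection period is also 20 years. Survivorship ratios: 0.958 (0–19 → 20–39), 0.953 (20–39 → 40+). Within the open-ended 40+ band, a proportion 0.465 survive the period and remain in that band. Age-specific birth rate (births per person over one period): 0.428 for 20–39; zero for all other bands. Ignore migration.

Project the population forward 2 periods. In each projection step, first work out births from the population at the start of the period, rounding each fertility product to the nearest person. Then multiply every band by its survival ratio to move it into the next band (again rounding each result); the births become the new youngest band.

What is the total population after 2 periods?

97241

(Bands numbered youngest = 1 to oldest = 3.)
— Period 1 —
Births: 34000 * 0.428 = 14552
Band 2: 38500 * 0.958 = 36883
Band 3: 34000 * 0.953 + 80000 * 0.465 = 32402 + 37200 = 69602
End of period: [14552, 36883, 69602]
— Period 2 —
Births: 36883 * 0.428 = 15786
Band 2: 14552 * 0.958 = 13941
Band 3: 36883 * 0.953 + 69602 * 0.465 = 35149 + 32365 = 67514
End of period: [15786, 13941, 67514]
Total after period 2: 15786 + 13941 + 67514 = 97241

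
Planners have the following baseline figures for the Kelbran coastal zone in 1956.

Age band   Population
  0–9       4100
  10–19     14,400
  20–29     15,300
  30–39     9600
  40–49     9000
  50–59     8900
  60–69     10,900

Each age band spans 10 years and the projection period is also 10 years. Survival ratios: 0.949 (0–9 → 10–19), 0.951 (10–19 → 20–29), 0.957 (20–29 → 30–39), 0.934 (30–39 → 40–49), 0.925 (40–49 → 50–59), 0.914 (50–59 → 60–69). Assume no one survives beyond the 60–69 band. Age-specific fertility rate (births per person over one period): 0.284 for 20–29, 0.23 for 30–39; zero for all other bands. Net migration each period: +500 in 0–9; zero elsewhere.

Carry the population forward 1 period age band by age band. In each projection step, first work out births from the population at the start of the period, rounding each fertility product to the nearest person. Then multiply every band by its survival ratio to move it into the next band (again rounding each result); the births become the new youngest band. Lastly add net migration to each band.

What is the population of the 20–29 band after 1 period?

Let group 1 be 0–9 through group 7 = 60–69.
Period 1:
Births: 15300 * 0.284 = 4345 ; 9600 * 0.23 = 2208 — total 6553
Group 2: 4100 * 0.949 = 3891
Group 3: 14400 * 0.951 = 13694
Group 4: 15300 * 0.957 = 14642
Group 5: 9600 * 0.934 = 8966
Group 6: 9000 * 0.925 = 8325
Group 7: 8900 * 0.914 = 8135
Net migration: Group 1 + 500 → 7053
→ [7053, 3891, 13694, 14642, 8966, 8325, 8135]

13694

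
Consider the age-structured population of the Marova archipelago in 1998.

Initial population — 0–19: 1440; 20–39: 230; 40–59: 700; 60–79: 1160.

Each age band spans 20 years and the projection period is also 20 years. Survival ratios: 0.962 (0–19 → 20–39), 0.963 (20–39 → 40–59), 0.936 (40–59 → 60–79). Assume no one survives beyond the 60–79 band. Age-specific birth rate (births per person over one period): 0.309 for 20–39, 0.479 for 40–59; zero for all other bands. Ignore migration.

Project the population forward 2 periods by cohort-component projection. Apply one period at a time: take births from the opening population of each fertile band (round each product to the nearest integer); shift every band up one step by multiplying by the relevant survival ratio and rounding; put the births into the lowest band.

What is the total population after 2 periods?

— Period 1 —
Births: 230 * 0.309 = 71  |  700 * 0.479 = 335 — total 406
20–39: 1440 * 0.962 = 1385
40–59: 230 * 0.963 = 221
60–79: 700 * 0.936 = 655
Giving 406 / 1385 / 221 / 655.
— Period 2 —
Births: 1385 * 0.309 = 428  |  221 * 0.479 = 106 — total 534
20–39: 406 * 0.962 = 391
40–59: 1385 * 0.963 = 1334
60–79: 221 * 0.936 = 207
Giving 534 / 391 / 1334 / 207.
Total after period 2: 534 + 391 + 1334 + 207 = 2466

2466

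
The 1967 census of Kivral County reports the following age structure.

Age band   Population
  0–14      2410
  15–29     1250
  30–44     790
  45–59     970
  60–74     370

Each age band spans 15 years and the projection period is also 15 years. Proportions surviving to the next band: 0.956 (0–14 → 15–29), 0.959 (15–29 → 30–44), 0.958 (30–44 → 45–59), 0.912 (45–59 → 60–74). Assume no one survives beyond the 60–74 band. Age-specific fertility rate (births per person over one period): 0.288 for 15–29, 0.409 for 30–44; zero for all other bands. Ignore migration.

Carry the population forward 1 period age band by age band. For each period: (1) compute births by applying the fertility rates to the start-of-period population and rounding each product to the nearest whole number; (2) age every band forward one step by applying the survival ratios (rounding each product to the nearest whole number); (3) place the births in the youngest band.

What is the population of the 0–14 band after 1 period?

Call the bands 1 to 5, youngest first.
After projecting period 1:
Births: 1250 * 0.288 = 360, 790 * 0.409 = 323 → 683
Band 2: 2410 * 0.956 = 2304
Band 3: 1250 * 0.959 = 1199
Band 4: 790 * 0.958 = 757
Band 5: 970 * 0.912 = 885
End of period: [683, 2304, 1199, 757, 885]

683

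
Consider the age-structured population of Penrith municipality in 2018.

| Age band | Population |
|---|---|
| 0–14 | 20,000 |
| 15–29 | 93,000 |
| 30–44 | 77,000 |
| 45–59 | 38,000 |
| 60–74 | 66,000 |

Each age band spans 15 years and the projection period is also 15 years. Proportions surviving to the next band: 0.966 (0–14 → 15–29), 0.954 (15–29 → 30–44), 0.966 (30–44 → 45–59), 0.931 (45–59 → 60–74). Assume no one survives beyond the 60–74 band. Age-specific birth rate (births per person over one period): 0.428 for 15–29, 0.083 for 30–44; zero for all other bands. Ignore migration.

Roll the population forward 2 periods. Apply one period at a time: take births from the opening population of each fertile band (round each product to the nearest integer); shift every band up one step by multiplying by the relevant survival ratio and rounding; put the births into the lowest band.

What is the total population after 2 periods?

After projecting period 1:
Births: 93000 × 0.428 = 39804 ; 77000 × 0.083 = 6391 — total 46195
15–29: 20000 × 0.966 = 19320
30–44: 93000 × 0.954 = 88722
45–59: 77000 × 0.966 = 74382
60–74: 38000 × 0.931 = 35378
→ [46195, 19320, 88722, 74382, 35378]
After projecting period 2:
Births: 19320 × 0.428 = 8269 ; 88722 × 0.083 = 7364 — total 15633
15–29: 46195 × 0.966 = 44624
30–44: 19320 × 0.954 = 18431
45–59: 88722 × 0.966 = 85705
60–74: 74382 × 0.931 = 69250
→ [15633, 44624, 18431, 85705, 69250]
Total after period 2: 15633 + 44624 + 18431 + 85705 + 69250 = 233643

233643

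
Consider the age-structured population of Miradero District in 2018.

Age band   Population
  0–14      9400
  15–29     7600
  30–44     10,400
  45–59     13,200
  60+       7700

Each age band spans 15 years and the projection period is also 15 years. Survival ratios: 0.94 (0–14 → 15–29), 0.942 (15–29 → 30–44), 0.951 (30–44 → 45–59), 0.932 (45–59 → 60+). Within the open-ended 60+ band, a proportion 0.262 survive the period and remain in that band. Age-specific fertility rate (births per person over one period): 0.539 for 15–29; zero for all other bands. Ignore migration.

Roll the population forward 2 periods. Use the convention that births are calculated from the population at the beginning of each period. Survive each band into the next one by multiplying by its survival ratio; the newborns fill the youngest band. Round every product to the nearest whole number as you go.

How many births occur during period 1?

4096

Let group 1 be 0–14 through group 5 = 60+.
Period 1:
Births: 7600 × 0.539 = 4096
Group 2: 9400 × 0.94 = 8836
Group 3: 7600 × 0.942 = 7159
Group 4: 10400 × 0.951 = 9890
Group 5: 13200 × 0.932 + 7700 × 0.262 = 12302 + 2017 = 14319
End of period: [4096, 8836, 7159, 9890, 14319]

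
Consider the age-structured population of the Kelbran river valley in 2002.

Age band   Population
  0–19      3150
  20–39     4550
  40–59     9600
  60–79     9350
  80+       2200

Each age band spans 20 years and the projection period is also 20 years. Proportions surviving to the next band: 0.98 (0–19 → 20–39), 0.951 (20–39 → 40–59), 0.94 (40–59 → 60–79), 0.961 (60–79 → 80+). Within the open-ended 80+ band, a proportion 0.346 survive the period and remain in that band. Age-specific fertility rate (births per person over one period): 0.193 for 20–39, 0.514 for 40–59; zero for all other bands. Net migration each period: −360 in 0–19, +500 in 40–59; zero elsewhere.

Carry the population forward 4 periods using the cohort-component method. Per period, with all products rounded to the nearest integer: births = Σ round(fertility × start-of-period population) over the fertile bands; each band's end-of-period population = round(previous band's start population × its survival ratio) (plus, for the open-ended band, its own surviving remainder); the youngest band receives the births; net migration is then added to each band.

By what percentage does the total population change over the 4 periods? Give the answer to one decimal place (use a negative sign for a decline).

-31.6

— Period 1 —
Births: 4550 * 0.193 = 878  |  9600 * 0.514 = 4934 → total 5812
20–39: 3150 * 0.98 = 3087
40–59: 4550 * 0.951 = 4327
60–79: 9600 * 0.94 = 9024
80+: 9350 * 0.961 + 2200 * 0.346 = 8985 + 761 = 9746
Net migration: 0–19 − 360 → 5452; 40–59 + 500 → 4827
→ [5452, 3087, 4827, 9024, 9746]
— Period 2 —
Births: 3087 * 0.193 = 596  |  4827 * 0.514 = 2481 → total 3077
20–39: 5452 * 0.98 = 5343
40–59: 3087 * 0.951 = 2936
60–79: 4827 * 0.94 = 4537
80+: 9024 * 0.961 + 9746 * 0.346 = 8672 + 3372 = 12044
Net migration: 0–19 − 360 → 2717; 40–59 + 500 → 3436
→ [2717, 5343, 3436, 4537, 12044]
— Period 3 —
Births: 5343 * 0.193 = 1031  |  3436 * 0.514 = 1766 → total 2797
20–39: 2717 * 0.98 = 2663
40–59: 5343 * 0.951 = 5081
60–79: 3436 * 0.94 = 3230
80+: 4537 * 0.961 + 12044 * 0.346 = 4360 + 4167 = 8527
Net migration: 0–19 − 360 → 2437; 40–59 + 500 → 5581
→ [2437, 2663, 5581, 3230, 8527]
— Period 4 —
Births: 2663 * 0.193 = 514  |  5581 * 0.514 = 2869 → total 3383
20–39: 2437 * 0.98 = 2388
40–59: 2663 * 0.951 = 2533
60–79: 5581 * 0.94 = 5246
80+: 3230 * 0.961 + 8527 * 0.346 = 3104 + 2950 = 6054
Net migration: 0–19 − 360 → 3023; 40–59 + 500 → 3033
→ [3023, 2388, 3033, 5246, 6054]
Total: 28850 → 19744; change = -9106; percentage change = -31.6%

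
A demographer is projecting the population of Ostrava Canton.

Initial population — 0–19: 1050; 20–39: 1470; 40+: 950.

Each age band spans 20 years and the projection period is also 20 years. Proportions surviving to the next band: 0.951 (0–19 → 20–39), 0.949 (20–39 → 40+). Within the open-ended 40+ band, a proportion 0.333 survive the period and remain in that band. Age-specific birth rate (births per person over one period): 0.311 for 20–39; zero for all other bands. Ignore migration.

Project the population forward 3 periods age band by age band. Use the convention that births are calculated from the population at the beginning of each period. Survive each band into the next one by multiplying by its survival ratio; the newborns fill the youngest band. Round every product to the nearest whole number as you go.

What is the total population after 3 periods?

1349

— Period 1 —
Births: 1470 × 0.311 = 457
20–39: 1050 × 0.951 = 999
40+: 1470 × 0.949 + 950 × 0.333 = 1395 + 316 = 1711
Giving 457 / 999 / 1711.
— Period 2 —
Births: 999 × 0.311 = 311
20–39: 457 × 0.951 = 435
40+: 999 × 0.949 + 1711 × 0.333 = 948 + 570 = 1518
Giving 311 / 435 / 1518.
— Period 3 —
Births: 435 × 0.311 = 135
20–39: 311 × 0.951 = 296
40+: 435 × 0.949 + 1518 × 0.333 = 413 + 505 = 918
Giving 135 / 296 / 918.
Total after period 3: 135 + 296 + 918 = 1349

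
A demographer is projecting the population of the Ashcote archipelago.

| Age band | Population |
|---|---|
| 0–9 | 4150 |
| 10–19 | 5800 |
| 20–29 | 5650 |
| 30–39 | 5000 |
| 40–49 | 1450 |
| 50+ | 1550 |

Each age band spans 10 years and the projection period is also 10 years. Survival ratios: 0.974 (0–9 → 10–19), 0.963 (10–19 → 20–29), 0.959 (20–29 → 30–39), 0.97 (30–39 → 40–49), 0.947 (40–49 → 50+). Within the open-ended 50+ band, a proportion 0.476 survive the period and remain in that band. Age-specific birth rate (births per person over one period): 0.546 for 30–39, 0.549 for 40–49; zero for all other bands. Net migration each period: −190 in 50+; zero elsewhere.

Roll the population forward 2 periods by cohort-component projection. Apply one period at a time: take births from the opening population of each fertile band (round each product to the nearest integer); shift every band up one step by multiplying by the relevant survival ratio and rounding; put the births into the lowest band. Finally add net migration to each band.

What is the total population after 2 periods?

After projecting period 1:
Births: 5000 × 0.546 = 2730 ; 1450 × 0.549 = 796 ⇒ total 3526
10–19: 4150 × 0.974 = 4042
20–29: 5800 × 0.963 = 5585
30–39: 5650 × 0.959 = 5418
40–49: 5000 × 0.97 = 4850
50+: 1450 × 0.947 + 1550 × 0.476 = 1373 + 738 = 2111
Net migration: 50+ − 190 → 1921
Population now: 0–9=3526, 10–19=4042, 20–29=5585, 30–39=5418, 40–49=4850, 50+=1921
After projecting period 2:
Births: 5418 × 0.546 = 2958 ; 4850 × 0.549 = 2663 ⇒ total 5621
10–19: 3526 × 0.974 = 3434
20–29: 4042 × 0.963 = 3892
30–39: 5585 × 0.959 = 5356
40–49: 5418 × 0.97 = 5255
50+: 4850 × 0.947 + 1921 × 0.476 = 4593 + 914 = 5507
Net migration: 50+ − 190 → 5317
Population now: 0–9=5621, 10–19=3434, 20–29=3892, 30–39=5356, 40–49=5255, 50+=5317
Total after period 2: 5621 + 3434 + 3892 + 5356 + 5255 + 5317 = 28875

28875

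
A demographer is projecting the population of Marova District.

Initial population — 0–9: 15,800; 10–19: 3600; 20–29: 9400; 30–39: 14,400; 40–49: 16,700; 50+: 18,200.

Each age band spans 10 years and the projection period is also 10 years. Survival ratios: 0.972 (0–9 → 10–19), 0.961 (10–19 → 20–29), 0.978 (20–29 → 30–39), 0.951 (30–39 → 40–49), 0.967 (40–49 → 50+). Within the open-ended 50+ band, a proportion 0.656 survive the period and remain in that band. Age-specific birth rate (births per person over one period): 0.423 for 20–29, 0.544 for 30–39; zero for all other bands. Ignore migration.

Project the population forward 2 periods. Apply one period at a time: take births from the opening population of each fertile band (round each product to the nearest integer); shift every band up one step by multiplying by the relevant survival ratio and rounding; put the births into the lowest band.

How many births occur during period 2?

6465

Period 1.
Births: 9400 × 0.423 = 3976 ; 14400 × 0.544 = 7834 — total 11810
10–19: 15800 × 0.972 = 15358
20–29: 3600 × 0.961 = 3460
30–39: 9400 × 0.978 = 9193
40–49: 14400 × 0.951 = 13694
50+: 16700 × 0.967 + 18200 × 0.656 = 16149 + 11939 = 28088
Giving 11810 / 15358 / 3460 / 9193 / 13694 / 28088.
Period 2.
Births: 3460 × 0.423 = 1464 ; 9193 × 0.544 = 5001 — total 6465
10–19: 11810 × 0.972 = 11479
20–29: 15358 × 0.961 = 14759
30–39: 3460 × 0.978 = 3384
40–49: 9193 × 0.951 = 8743
50+: 13694 × 0.967 + 28088 × 0.656 = 13242 + 18426 = 31668
Giving 6465 / 11479 / 14759 / 3384 / 8743 / 31668.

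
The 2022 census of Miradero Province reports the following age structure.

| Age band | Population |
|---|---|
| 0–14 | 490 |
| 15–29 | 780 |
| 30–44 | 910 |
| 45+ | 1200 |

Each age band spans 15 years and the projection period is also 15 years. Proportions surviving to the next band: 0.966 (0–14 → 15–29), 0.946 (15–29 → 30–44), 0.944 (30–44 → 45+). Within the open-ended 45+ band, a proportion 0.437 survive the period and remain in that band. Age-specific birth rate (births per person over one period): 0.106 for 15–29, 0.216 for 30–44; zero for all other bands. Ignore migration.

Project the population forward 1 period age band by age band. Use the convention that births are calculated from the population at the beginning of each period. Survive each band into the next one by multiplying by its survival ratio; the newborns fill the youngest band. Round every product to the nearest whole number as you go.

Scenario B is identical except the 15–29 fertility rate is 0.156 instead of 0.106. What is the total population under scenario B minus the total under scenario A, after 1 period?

Numbering the bands 1..4 from youngest to oldest:
After projecting period 1:
Births: 780 × 0.106 = 83 ; 910 × 0.216 = 197 — total 280
Band 2: 490 × 0.966 = 473
Band 3: 780 × 0.946 = 738
Band 4: 910 × 0.944 + 1200 × 0.437 = 859 + 524 = 1383
Giving 280 / 473 / 738 / 1383.
Scenario A total after 1 period: 2874
Scenario B projection —
After projecting period 1:
Births: 780 × 0.156 = 122 ; 910 × 0.216 = 197 — total 319
Band 2: 490 × 0.966 = 473
Band 3: 780 × 0.946 = 738
Band 4: 910 × 0.944 + 1200 × 0.437 = 859 + 524 = 1383
Giving 319 / 473 / 738 / 1383.
Scenario B total after 1 period: 2913
Difference B − A = 2913 − 2874 = 39

39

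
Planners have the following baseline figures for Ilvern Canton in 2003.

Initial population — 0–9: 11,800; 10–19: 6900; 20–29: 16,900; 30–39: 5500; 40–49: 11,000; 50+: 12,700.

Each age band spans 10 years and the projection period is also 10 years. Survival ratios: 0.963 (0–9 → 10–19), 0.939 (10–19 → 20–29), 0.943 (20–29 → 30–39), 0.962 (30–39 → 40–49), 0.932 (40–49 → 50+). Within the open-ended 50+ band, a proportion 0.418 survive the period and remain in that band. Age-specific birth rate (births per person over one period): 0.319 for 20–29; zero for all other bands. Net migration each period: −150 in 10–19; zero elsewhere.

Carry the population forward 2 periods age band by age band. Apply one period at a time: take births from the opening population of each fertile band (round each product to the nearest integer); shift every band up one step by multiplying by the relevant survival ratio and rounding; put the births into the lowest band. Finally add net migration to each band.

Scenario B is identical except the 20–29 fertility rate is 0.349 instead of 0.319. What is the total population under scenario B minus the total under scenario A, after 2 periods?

682

— Period 1 —
Births: 16900 * 0.319 = 5391
10–19: 11800 * 0.963 = 11363
20–29: 6900 * 0.939 = 6479
30–39: 16900 * 0.943 = 15937
40–49: 5500 * 0.962 = 5291
50+: 11000 * 0.932 + 12700 * 0.418 = 10252 + 5309 = 15561
Net migration: 10–19 − 150 → 11213
End of period: [5391, 11213, 6479, 15937, 5291, 15561]
— Period 2 —
Births: 6479 * 0.319 = 2067
10–19: 5391 * 0.963 = 5192
20–29: 11213 * 0.939 = 10529
30–39: 6479 * 0.943 = 6110
40–49: 15937 * 0.962 = 15331
50+: 5291 * 0.932 + 15561 * 0.418 = 4931 + 6504 = 11435
Net migration: 10–19 − 150 → 5042
End of period: [2067, 5042, 10529, 6110, 15331, 11435]
Scenario A total after 2 periods: 50514
Scenario B projection —
— Period 1 —
Births: 16900 * 0.349 = 5898
10–19: 11800 * 0.963 = 11363
20–29: 6900 * 0.939 = 6479
30–39: 16900 * 0.943 = 15937
40–49: 5500 * 0.962 = 5291
50+: 11000 * 0.932 + 12700 * 0.418 = 10252 + 5309 = 15561
Net migration: 10–19 − 150 → 11213
End of period: [5898, 11213, 6479, 15937, 5291, 15561]
— Period 2 —
Births: 6479 * 0.349 = 2261
10–19: 5898 * 0.963 = 5680
20–29: 11213 * 0.939 = 10529
30–39: 6479 * 0.943 = 6110
40–49: 15937 * 0.962 = 15331
50+: 5291 * 0.932 + 15561 * 0.418 = 4931 + 6504 = 11435
Net migration: 10–19 − 150 → 5530
End of period: [2261, 5530, 10529, 6110, 15331, 11435]
Scenario B total after 2 periods: 51196
Difference B − A = 51196 − 50514 = 682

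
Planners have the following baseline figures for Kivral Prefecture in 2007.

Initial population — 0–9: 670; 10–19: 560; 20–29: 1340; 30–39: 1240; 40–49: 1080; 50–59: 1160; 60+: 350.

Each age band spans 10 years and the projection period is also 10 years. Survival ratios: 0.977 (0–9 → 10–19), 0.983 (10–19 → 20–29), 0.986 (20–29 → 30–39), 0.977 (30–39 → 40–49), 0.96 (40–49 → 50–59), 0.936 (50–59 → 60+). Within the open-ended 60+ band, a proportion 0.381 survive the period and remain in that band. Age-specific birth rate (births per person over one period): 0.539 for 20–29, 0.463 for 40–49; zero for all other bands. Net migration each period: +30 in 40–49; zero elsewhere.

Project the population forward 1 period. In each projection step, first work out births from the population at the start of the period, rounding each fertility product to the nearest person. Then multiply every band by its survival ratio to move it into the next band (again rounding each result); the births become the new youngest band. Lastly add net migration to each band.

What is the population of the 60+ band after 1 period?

1219

(Groups numbered youngest = 1 to oldest = 7.)
[period 1]
Births: 1340 * 0.539 = 722, 1080 * 0.463 = 500 — total 1222
Group 2: 670 * 0.977 = 655
Group 3: 560 * 0.983 = 550
Group 4: 1340 * 0.986 = 1321
Group 5: 1240 * 0.977 = 1211
Group 6: 1080 * 0.96 = 1037
Group 7: 1160 * 0.936 + 350 * 0.381 = 1086 + 133 = 1219
Net migration: Group 5 + 30 → 1241
→ [1222, 655, 550, 1321, 1241, 1037, 1219]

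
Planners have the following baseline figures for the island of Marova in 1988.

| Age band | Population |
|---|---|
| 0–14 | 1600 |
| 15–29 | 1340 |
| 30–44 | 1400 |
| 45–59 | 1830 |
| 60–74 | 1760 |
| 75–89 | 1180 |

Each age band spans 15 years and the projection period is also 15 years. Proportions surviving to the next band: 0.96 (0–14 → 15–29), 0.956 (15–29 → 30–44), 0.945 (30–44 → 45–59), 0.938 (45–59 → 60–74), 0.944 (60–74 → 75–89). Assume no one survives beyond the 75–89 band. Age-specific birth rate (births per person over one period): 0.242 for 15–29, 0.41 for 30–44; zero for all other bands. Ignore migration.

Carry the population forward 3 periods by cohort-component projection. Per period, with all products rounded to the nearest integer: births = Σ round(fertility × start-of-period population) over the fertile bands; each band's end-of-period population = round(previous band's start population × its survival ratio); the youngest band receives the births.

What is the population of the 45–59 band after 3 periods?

Period 1.
Births: 1340 × 0.242 = 324, 1400 × 0.41 = 574 → total 898
15–29: 1600 × 0.96 = 1536
30–44: 1340 × 0.956 = 1281
45–59: 1400 × 0.945 = 1323
60–74: 1830 × 0.938 = 1717
75–89: 1760 × 0.944 = 1661
→ [898, 1536, 1281, 1323, 1717, 1661]
Period 2.
Births: 1536 × 0.242 = 372, 1281 × 0.41 = 525 → total 897
15–29: 898 × 0.96 = 862
30–44: 1536 × 0.956 = 1468
45–59: 1281 × 0.945 = 1211
60–74: 1323 × 0.938 = 1241
75–89: 1717 × 0.944 = 1621
→ [897, 862, 1468, 1211, 1241, 1621]
Period 3.
Births: 862 × 0.242 = 209, 1468 × 0.41 = 602 → total 811
15–29: 897 × 0.96 = 861
30–44: 862 × 0.956 = 824
45–59: 1468 × 0.945 = 1387
60–74: 1211 × 0.938 = 1136
75–89: 1241 × 0.944 = 1172
→ [811, 861, 824, 1387, 1136, 1172]

1387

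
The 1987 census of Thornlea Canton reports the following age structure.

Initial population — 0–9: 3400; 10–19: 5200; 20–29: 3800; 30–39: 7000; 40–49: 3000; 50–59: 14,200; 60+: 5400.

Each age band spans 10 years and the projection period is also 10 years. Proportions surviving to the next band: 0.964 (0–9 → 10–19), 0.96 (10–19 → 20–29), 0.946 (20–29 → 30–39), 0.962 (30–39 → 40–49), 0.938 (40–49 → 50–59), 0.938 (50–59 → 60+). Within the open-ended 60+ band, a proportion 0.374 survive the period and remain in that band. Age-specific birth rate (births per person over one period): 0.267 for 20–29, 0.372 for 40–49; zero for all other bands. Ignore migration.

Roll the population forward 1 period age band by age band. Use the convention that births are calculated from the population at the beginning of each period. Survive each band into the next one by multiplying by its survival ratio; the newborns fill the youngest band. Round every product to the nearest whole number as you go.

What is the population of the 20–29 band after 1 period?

4992

Numbering the groups 1..7 from youngest to oldest:
[period 1]
Births: 3800 × 0.267 = 1015, 3000 × 0.372 = 1116 → total 2131
Group 2: 3400 × 0.964 = 3278
Group 3: 5200 × 0.96 = 4992
Group 4: 3800 × 0.946 = 3595
Group 5: 7000 × 0.962 = 6734
Group 6: 3000 × 0.938 = 2814
Group 7: 14200 × 0.938 + 5400 × 0.374 = 13320 + 2020 = 15340
Population now: 0–9=2131, 10–19=3278, 20–29=4992, 30–39=3595, 40–49=6734, 50–59=2814, 60+=15340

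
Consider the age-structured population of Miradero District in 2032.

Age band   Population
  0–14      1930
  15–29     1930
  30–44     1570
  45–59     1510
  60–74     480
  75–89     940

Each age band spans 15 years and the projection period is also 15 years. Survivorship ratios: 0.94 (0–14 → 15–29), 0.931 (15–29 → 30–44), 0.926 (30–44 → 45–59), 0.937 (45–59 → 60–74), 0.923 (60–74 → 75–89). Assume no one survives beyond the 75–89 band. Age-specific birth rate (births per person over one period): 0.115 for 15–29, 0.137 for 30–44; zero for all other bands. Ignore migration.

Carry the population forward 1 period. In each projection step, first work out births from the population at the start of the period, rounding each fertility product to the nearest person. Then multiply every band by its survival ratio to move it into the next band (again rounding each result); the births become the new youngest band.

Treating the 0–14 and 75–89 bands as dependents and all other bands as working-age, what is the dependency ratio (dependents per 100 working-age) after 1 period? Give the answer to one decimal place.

— Period 1 —
Births: 1930 × 0.115 = 222 ; 1570 × 0.137 = 215 ⇒ total 437
15–29: 1930 × 0.94 = 1814
30–44: 1930 × 0.931 = 1797
45–59: 1570 × 0.926 = 1454
60–74: 1510 × 0.937 = 1415
75–89: 480 × 0.923 = 443
End of period: [437, 1814, 1797, 1454, 1415, 443]
Dependents (band 0–14 + band 75–89) = 437 + 443 = 880; working-age = 6480; ratio = 880/6480 × 100 = 13.6

13.6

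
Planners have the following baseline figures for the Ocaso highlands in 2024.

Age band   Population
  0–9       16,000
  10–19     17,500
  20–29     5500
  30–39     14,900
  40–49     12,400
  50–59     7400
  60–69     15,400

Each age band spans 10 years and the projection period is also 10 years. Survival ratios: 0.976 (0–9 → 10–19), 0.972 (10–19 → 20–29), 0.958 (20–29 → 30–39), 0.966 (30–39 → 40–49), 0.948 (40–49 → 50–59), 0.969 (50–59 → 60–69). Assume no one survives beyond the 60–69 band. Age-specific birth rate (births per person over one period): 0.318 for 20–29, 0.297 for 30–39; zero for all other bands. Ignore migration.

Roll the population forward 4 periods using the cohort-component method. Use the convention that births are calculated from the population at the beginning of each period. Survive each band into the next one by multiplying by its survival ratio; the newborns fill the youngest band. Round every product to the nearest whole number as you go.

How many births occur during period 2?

6974

[period 1]
Births: 5500 × 0.318 = 1749  |  14900 × 0.297 = 4425 → 6174
10–19: 16000 × 0.976 = 15616
20–29: 17500 × 0.972 = 17010
30–39: 5500 × 0.958 = 5269
40–49: 14900 × 0.966 = 14393
50–59: 12400 × 0.948 = 11755
60–69: 7400 × 0.969 = 7171
→ [6174, 15616, 17010, 5269, 14393, 11755, 7171]
[period 2]
Births: 17010 × 0.318 = 5409  |  5269 × 0.297 = 1565 → 6974
10–19: 6174 × 0.976 = 6026
20–29: 15616 × 0.972 = 15179
30–39: 17010 × 0.958 = 16296
40–49: 5269 × 0.966 = 5090
50–59: 14393 × 0.948 = 13645
60–69: 11755 × 0.969 = 11391
→ [6974, 6026, 15179, 16296, 5090, 13645, 11391]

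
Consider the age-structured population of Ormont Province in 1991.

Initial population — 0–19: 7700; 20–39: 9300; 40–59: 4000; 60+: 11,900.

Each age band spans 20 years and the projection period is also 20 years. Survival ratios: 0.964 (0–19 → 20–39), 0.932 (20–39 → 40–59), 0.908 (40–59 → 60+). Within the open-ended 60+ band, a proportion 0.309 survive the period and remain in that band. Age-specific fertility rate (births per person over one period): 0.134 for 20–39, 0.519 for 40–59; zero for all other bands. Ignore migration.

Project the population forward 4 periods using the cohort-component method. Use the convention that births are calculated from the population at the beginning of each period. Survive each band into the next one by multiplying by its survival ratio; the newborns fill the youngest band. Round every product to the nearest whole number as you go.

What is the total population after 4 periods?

Numbering the groups 1..4 from youngest to oldest:
— Period 1 —
Births: 9300 × 0.134 = 1246 ; 4000 × 0.519 = 2076 → 3322
Group 2: 7700 × 0.964 = 7423
Group 3: 9300 × 0.932 = 8668
Group 4: 4000 × 0.908 + 11900 × 0.309 = 3632 + 3677 = 7309
Population now: 0–19=3322, 20–39=7423, 40–59=8668, 60+=7309
— Period 2 —
Births: 7423 × 0.134 = 995 ; 8668 × 0.519 = 4499 → 5494
Group 2: 3322 × 0.964 = 3202
Group 3: 7423 × 0.932 = 6918
Group 4: 8668 × 0.908 + 7309 × 0.309 = 7871 + 2258 = 10129
Population now: 0–19=5494, 20–39=3202, 40–59=6918, 60+=10129
— Period 3 —
Births: 3202 × 0.134 = 429 ; 6918 × 0.519 = 3590 → 4019
Group 2: 5494 × 0.964 = 5296
Group 3: 3202 × 0.932 = 2984
Group 4: 6918 × 0.908 + 10129 × 0.309 = 6282 + 3130 = 9412
Population now: 0–19=4019, 20–39=5296, 40–59=2984, 60+=9412
— Period 4 —
Births: 5296 × 0.134 = 710 ; 2984 × 0.519 = 1549 → 2259
Group 2: 4019 × 0.964 = 3874
Group 3: 5296 × 0.932 = 4936
Group 4: 2984 × 0.908 + 9412 × 0.309 = 2709 + 2908 = 5617
Population now: 0–19=2259, 20–39=3874, 40–59=4936, 60+=5617
Total after period 4: 2259 + 3874 + 4936 + 5617 = 16686

16686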